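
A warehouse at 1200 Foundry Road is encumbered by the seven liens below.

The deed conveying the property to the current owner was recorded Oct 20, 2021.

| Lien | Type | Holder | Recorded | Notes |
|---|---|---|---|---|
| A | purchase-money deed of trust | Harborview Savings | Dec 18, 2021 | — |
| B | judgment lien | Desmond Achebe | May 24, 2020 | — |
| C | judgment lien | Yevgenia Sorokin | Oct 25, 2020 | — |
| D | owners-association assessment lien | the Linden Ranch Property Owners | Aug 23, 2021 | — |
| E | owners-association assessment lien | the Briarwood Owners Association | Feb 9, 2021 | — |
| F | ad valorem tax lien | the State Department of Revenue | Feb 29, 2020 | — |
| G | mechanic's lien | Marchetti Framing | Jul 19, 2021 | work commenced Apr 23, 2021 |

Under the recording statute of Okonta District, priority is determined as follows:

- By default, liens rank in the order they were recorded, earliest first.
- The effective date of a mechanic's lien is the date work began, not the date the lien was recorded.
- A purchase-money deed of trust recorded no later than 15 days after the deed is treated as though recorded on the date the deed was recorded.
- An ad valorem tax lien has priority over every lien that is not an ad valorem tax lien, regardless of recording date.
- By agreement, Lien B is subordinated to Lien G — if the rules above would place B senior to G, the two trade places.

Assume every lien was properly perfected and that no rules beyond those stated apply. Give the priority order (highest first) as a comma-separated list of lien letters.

Effective dates: A was recorded 59 days after the deed — beyond 15 days — so no relation-back applies; G is treated as recorded Apr 23, 2021, the work-commencement date.
F, as an ad valorem tax lien, has superpriority and ranks first.
Among the remaining liens, by effective date: B (May 24, 2020), C (Oct 25, 2020), E (Feb 9, 2021), G (Apr 23, 2021), D (Aug 23, 2021), A (Dec 18, 2021).
Because B would otherwise rank above G, the subordination swaps them.

F, G, C, E, B, D, A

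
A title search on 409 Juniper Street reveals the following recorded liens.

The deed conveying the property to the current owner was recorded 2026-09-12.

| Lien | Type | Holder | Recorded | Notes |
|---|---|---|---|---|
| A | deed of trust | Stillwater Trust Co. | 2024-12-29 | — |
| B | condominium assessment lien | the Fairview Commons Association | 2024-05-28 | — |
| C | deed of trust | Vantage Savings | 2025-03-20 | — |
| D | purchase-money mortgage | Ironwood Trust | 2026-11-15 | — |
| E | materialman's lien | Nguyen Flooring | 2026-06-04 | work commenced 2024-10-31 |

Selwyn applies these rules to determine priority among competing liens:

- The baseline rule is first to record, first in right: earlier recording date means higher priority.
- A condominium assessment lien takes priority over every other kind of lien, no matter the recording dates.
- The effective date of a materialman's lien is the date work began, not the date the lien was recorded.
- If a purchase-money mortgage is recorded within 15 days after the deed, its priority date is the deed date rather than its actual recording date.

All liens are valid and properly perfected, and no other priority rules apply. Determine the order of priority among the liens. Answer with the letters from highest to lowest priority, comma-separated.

B, E, A, C, D

Effective dates after the stated exceptions: D missed the 15-day window (64 days after the deed), so its recording date stands; E relates back to 2024-10-31 (work commenced).
B, as a condominium assessment lien, has superpriority and ranks first.
Ordering the rest by effective date: E (2024-10-31), A (2024-12-29), C (2025-03-20), D (2026-11-15).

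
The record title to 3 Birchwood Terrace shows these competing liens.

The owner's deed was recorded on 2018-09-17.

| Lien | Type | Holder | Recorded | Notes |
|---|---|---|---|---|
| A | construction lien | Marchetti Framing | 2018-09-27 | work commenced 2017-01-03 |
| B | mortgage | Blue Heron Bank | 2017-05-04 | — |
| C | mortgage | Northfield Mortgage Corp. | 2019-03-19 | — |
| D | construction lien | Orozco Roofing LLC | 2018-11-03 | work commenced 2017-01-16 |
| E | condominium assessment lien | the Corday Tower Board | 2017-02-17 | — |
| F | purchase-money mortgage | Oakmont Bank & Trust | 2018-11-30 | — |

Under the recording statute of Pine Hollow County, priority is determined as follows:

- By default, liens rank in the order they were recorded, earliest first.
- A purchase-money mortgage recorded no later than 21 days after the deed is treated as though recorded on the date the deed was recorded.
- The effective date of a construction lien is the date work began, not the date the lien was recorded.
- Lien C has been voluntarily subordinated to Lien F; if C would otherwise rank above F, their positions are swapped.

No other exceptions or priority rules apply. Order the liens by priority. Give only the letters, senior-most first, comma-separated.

A, D, E, B, F, C

First, effective dates: A relates back to 2017-01-03 (work commenced); D's effective date is 2017-01-16, when work began; F was recorded 74 days after the deed — beyond 21 days — so no relation-back applies.
By effective date: A (2017-01-03), D (2017-01-16), E (2017-02-17), B (2017-05-04), F (2018-11-30), C (2019-03-19).
C is already junior to F, so the subordination agreement changes nothing.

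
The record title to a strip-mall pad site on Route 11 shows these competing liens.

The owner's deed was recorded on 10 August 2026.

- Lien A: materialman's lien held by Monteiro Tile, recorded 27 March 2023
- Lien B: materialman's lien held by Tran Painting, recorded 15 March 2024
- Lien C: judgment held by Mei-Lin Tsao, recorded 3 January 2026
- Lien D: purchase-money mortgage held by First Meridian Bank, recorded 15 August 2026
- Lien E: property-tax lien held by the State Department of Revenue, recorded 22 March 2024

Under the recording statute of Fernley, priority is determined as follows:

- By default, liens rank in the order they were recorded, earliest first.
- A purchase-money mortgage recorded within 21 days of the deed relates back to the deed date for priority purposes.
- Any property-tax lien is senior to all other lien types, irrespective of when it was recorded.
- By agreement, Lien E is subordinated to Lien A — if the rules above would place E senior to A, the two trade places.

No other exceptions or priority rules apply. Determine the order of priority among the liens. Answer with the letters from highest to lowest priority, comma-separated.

A, E, B, C, D

First, effective dates: D's effective date is the deed date, 10 August 2026.
As a property-tax lien, E is senior to every other lien.
Among the remaining liens, by effective date: A (27 March 2023), B (15 March 2024), C (3 January 2026), D (10 August 2026).
E is senior to A before the subordination, so the two trade places.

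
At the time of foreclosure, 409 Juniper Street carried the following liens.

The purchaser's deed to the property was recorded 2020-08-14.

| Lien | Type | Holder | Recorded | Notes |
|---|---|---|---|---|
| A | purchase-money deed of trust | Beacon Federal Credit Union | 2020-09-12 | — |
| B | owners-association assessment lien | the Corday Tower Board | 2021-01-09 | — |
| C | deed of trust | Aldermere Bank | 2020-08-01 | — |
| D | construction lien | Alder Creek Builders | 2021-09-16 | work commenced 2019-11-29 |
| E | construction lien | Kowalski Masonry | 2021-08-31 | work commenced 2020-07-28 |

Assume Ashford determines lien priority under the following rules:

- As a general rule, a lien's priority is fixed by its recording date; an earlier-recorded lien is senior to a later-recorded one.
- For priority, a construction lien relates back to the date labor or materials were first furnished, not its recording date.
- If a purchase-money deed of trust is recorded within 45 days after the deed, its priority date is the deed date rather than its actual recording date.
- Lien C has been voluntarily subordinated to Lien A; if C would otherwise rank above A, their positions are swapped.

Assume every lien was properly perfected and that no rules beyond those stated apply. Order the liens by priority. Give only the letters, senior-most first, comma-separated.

D, E, A, C, B

Adjusting effective dates: A's effective date is the deed date, 2020-08-14; D relates back to 2019-11-29 (work commenced); E relates back to 2020-07-28 (work commenced).
Ordering by effective date: D (2019-11-29), E (2020-07-28), C (2020-08-01), A (2020-08-14), B (2021-01-09).
The subordination applies — C was senior to A — so C and A swap.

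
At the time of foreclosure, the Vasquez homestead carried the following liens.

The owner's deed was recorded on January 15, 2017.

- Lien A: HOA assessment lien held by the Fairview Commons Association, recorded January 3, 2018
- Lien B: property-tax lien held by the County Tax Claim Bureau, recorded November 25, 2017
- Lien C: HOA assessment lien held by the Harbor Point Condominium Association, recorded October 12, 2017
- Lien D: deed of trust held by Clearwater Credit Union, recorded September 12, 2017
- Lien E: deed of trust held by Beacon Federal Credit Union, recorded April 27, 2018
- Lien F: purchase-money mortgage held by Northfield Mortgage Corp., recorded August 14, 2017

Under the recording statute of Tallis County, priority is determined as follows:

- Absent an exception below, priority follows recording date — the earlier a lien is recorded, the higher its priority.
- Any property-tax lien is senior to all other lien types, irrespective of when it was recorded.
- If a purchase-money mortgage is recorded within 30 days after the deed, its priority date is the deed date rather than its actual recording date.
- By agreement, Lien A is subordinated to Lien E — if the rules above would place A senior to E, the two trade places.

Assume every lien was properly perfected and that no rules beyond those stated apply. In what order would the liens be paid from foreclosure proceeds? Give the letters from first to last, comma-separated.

Effective dates: F was recorded 211 days after the deed — beyond 30 days — so no relation-back applies.
As a property-tax lien, B is senior to every other lien.
Ordering the rest by effective date: F (August 14, 2017), D (September 12, 2017), C (October 12, 2017), A (January 3, 2018), E (April 27, 2018).
Because A would otherwise rank above E, the subordination swaps them.

B, F, D, C, E, A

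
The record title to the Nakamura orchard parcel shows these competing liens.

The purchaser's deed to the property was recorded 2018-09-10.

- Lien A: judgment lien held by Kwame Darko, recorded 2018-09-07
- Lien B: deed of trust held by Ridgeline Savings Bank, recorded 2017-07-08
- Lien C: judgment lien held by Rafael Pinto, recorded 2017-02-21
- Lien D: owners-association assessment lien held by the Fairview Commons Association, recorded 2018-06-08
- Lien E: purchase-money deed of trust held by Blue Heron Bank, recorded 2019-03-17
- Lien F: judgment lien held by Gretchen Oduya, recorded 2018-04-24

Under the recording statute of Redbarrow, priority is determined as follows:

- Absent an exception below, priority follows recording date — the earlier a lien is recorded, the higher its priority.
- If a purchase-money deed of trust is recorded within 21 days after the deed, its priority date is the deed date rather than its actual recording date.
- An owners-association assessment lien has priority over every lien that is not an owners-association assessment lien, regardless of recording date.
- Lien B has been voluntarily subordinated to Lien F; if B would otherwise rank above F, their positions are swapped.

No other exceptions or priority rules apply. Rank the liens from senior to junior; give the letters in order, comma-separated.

D, C, F, B, A, E

Adjusting effective dates: E was recorded 188 days after the deed — beyond 21 days — so no relation-back applies.
D, as an owners-association assessment lien, has superpriority and ranks first.
Among the remaining liens, by effective date: C (2017-02-21), B (2017-07-08), F (2018-04-24), A (2018-09-07), E (2019-03-17).
B is senior to F before the subordination, so the two trade places.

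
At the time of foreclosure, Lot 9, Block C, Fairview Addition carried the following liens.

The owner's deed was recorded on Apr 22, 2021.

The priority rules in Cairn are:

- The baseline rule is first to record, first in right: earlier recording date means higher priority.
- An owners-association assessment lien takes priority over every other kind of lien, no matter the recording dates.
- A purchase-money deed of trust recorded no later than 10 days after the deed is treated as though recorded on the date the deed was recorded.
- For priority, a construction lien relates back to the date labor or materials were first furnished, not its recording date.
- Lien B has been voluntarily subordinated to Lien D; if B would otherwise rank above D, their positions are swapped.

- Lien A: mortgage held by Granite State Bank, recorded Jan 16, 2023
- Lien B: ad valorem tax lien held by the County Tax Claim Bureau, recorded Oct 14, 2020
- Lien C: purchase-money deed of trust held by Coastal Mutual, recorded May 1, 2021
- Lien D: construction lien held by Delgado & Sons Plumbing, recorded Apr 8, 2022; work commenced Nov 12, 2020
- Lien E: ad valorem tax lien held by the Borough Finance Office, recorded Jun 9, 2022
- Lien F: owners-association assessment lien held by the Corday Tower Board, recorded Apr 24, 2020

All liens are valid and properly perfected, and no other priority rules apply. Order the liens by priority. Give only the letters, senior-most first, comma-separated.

Effective dates: C was recorded within the 10-day window, so its effective date is the deed date Apr 22, 2021; D relates back to Nov 12, 2020 (work commenced).
F is an owners-association assessment lien, so it outranks all other liens regardless of date.
Among the remaining liens, by effective date: B (Oct 14, 2020), D (Nov 12, 2020), C (Apr 22, 2021), E (Jun 9, 2022), A (Jan 16, 2023).
The subordination applies — B was senior to D — so B and D swap.

F, D, B, C, E, A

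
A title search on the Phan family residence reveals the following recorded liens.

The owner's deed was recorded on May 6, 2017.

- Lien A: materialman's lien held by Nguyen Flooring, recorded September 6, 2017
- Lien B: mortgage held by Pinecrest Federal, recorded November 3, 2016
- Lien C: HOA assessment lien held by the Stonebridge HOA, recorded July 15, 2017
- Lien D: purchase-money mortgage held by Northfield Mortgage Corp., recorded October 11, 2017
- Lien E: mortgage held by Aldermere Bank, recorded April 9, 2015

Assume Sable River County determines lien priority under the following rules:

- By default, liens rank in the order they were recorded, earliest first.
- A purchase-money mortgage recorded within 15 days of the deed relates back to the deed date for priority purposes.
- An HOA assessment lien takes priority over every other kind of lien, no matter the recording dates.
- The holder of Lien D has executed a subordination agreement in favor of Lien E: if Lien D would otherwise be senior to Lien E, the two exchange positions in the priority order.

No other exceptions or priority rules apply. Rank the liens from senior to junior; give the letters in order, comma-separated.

Effective dates: D was recorded 158 days after the deed — beyond 15 days — so no relation-back applies.
C, as an HOA assessment lien, has superpriority and ranks first.
Ordering the rest by effective date: E (April 9, 2015), B (November 3, 2016), A (September 6, 2017), D (October 11, 2017).
D already ranks below E; the subordination has no effect.

C, E, B, A, D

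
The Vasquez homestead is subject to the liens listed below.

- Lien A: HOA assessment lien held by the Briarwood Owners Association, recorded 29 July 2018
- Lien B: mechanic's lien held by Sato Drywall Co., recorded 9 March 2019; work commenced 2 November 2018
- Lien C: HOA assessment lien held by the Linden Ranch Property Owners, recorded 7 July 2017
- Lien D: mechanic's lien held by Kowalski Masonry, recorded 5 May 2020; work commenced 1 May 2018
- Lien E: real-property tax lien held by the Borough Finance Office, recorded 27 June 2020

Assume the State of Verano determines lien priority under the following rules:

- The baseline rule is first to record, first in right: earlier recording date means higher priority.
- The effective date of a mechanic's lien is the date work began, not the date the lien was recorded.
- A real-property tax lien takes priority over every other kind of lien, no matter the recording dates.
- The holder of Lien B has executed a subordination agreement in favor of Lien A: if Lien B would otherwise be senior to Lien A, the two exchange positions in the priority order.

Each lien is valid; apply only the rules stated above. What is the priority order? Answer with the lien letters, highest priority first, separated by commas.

Effective dates after the stated exceptions: B is treated as recorded 2 November 2018, the work-commencement date; D relates back to 1 May 2018 (work commenced).
E is a real-property tax lien and takes priority over every other lien.
Remaining liens by effective date: C (7 July 2017), D (1 May 2018), A (29 July 2018), B (2 November 2018).
B already ranks below A; the subordination has no effect.

E, C, D, A, B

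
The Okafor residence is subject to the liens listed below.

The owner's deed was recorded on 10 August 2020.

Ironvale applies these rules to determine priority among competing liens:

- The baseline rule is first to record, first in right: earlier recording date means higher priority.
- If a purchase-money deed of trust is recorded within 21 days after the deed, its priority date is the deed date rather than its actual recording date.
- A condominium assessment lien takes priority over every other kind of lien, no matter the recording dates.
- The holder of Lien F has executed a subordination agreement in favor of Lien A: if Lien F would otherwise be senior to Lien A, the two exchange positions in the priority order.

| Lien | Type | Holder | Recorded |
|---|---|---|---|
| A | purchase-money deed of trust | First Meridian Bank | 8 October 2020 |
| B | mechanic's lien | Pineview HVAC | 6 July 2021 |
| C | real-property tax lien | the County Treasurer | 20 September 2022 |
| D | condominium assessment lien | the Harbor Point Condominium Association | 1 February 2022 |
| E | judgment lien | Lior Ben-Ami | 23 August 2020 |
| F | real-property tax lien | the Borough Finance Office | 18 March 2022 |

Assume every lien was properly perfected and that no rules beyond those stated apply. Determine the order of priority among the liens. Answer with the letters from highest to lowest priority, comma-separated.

Effective dates: A was recorded 59 days after the deed, outside the 21-day window, so it keeps its recording date.
D is a condominium assessment lien, so it outranks all other liens regardless of date.
Remaining liens by effective date: E (23 August 2020), A (8 October 2020), B (6 July 2021), F (18 March 2022), C (20 September 2022).
F already ranks below A; the subordination has no effect.

D, E, A, B, F, C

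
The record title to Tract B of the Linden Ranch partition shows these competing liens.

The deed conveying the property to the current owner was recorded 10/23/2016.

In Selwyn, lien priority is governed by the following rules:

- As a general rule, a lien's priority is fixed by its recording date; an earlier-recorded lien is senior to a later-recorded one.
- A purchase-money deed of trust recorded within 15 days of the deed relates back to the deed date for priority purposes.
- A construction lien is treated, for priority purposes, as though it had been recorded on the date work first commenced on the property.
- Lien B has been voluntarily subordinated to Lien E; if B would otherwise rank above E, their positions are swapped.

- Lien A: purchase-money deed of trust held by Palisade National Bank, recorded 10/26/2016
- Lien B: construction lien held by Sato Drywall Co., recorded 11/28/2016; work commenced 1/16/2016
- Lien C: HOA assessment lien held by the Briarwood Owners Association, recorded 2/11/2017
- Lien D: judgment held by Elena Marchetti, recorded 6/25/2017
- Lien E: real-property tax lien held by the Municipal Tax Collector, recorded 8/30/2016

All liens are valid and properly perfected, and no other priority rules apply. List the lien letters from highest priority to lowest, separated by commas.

E, B, A, C, D

Effective dates: A's effective date is the deed date, 10/23/2016; B's effective date is 1/16/2016, when work began.
By effective date: B (1/16/2016), E (8/30/2016), A (10/23/2016), C (2/11/2017), D (6/25/2017).
The subordination applies — B was senior to E — so B and E swap.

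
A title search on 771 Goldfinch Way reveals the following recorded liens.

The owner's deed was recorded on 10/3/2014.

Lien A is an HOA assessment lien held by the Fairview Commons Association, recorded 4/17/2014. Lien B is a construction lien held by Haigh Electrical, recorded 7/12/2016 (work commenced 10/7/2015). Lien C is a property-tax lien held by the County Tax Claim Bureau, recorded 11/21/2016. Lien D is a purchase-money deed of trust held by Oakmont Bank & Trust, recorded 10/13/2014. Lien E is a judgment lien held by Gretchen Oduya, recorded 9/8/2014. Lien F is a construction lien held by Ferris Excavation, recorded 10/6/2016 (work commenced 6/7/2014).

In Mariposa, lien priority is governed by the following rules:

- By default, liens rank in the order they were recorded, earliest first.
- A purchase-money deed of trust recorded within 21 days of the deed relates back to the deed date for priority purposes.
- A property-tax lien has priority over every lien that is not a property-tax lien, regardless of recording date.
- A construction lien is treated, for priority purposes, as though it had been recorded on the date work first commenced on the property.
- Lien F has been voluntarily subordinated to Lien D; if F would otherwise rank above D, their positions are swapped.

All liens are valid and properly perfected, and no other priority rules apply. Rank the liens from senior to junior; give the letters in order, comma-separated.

C, A, D, E, F, B

Effective dates: B's effective date is 10/7/2015, when work began; D relates back to the deed date 10/3/2014; F is treated as recorded 6/7/2014, the work-commencement date.
C is a property-tax lien and takes priority over every other lien.
Ordering the rest by effective date: A (4/17/2014), F (6/7/2014), E (9/8/2014), D (10/3/2014), B (10/7/2015).
The subordination applies — F was senior to D — so F and D swap.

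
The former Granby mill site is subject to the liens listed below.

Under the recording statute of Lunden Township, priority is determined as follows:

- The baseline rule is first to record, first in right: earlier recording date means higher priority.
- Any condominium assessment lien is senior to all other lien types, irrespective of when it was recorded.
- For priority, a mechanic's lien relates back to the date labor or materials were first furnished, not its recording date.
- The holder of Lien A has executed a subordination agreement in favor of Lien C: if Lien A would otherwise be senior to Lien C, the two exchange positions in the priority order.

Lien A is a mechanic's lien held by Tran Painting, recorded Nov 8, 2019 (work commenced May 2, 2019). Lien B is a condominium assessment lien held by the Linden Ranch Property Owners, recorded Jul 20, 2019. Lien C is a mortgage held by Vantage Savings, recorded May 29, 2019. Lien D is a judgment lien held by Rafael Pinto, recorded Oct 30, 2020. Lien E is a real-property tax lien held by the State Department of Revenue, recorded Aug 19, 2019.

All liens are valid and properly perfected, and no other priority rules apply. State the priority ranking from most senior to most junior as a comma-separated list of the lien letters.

B, C, A, E, D

Effective dates after the stated exceptions: A is treated as recorded May 2, 2019, the work-commencement date.
B, as a condominium assessment lien, has superpriority and ranks first.
The other liens, earliest effective date first: A (May 2, 2019), C (May 29, 2019), E (Aug 19, 2019), D (Oct 30, 2020).
A would otherwise be senior to C, so under the subordination agreement A and C exchange positions.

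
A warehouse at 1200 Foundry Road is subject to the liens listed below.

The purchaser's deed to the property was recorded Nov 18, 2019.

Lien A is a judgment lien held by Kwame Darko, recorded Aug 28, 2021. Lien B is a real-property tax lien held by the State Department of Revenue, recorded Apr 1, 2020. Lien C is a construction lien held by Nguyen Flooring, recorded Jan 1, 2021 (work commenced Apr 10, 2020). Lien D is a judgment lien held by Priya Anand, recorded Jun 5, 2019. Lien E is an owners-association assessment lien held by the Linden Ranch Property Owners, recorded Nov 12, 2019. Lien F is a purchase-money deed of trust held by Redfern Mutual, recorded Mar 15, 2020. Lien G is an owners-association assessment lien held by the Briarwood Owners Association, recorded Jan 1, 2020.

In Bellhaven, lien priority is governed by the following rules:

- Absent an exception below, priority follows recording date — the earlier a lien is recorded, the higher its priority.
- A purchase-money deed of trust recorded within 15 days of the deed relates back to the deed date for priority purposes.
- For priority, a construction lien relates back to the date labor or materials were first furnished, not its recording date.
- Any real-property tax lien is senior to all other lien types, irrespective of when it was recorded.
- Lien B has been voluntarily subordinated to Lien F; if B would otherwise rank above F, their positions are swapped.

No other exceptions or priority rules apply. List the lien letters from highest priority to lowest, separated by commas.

Adjusting effective dates: C is treated as recorded Apr 10, 2020, the work-commencement date; F missed the 15-day window (118 days after the deed), so its recording date stands.
B, as a real-property tax lien, has superpriority and ranks first.
Ordering the rest by effective date: D (Jun 5, 2019), E (Nov 12, 2019), G (Jan 1, 2020), F (Mar 15, 2020), C (Apr 10, 2020), A (Aug 28, 2021).
B is senior to F before the subordination, so the two trade places.

F, D, E, G, B, C, A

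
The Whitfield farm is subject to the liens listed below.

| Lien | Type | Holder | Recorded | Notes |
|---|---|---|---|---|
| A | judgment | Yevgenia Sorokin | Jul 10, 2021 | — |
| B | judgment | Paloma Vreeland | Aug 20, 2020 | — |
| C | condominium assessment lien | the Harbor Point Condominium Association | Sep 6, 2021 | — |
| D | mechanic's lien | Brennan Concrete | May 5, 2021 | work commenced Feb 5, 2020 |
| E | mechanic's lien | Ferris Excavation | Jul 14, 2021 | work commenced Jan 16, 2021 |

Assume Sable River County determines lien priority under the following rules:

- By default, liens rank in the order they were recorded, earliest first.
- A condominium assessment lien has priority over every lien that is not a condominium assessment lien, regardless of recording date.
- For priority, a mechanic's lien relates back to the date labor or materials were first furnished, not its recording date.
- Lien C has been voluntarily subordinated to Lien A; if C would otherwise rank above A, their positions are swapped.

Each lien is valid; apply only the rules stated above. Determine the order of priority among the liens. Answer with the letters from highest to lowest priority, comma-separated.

A, D, B, E, C

Effective dates: D's effective date is Feb 5, 2020, when work began; E relates back to Jan 16, 2021 (work commenced).
C, as a condominium assessment lien, has superpriority and ranks first.
The other liens, earliest effective date first: D (Feb 5, 2020), B (Aug 20, 2020), E (Jan 16, 2021), A (Jul 10, 2021).
The subordination applies — C was senior to A — so C and A swap.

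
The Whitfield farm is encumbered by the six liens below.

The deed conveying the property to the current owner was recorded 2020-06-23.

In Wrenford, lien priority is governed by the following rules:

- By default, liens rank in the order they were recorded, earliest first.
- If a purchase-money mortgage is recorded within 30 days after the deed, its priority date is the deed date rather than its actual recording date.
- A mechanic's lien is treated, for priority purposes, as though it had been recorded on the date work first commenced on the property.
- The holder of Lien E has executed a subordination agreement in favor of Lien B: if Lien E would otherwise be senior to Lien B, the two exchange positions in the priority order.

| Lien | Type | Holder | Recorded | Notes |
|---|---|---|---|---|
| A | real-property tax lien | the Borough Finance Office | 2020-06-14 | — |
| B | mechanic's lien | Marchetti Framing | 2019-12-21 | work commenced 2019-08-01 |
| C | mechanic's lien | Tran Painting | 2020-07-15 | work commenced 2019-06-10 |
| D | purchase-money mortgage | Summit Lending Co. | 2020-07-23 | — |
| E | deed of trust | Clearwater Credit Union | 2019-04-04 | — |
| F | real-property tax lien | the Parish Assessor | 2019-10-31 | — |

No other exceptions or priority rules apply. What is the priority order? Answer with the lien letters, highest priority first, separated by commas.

B, C, E, F, A, D

First, effective dates: B is treated as recorded 2019-08-01, the work-commencement date; C relates back to 2019-06-10 (work commenced); D was recorded within the 30-day window, so its effective date is the deed date 2020-06-23.
Ordering by effective date: E (2019-04-04), C (2019-06-10), B (2019-08-01), F (2019-10-31), A (2020-06-14), D (2020-06-23).
E would otherwise be senior to B, so under the subordination agreement E and B exchange positions.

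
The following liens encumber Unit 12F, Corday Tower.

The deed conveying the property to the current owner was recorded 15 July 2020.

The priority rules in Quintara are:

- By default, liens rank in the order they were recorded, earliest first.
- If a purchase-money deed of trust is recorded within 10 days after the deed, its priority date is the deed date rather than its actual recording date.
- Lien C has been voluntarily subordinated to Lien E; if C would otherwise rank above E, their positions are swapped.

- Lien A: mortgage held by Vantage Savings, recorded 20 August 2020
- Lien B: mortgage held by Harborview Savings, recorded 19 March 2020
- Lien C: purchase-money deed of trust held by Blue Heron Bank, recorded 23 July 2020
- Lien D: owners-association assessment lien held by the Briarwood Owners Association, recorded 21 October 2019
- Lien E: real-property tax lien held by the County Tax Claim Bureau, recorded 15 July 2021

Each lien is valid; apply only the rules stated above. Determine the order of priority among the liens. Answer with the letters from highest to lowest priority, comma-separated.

Effective dates: C was recorded within the 10-day window, so its effective date is the deed date 15 July 2020.
Ordering by effective date: D (21 October 2019), B (19 March 2020), C (15 July 2020), A (20 August 2020), E (15 July 2021).
The subordination applies — C was senior to E — so C and E swap.

D, B, E, A, C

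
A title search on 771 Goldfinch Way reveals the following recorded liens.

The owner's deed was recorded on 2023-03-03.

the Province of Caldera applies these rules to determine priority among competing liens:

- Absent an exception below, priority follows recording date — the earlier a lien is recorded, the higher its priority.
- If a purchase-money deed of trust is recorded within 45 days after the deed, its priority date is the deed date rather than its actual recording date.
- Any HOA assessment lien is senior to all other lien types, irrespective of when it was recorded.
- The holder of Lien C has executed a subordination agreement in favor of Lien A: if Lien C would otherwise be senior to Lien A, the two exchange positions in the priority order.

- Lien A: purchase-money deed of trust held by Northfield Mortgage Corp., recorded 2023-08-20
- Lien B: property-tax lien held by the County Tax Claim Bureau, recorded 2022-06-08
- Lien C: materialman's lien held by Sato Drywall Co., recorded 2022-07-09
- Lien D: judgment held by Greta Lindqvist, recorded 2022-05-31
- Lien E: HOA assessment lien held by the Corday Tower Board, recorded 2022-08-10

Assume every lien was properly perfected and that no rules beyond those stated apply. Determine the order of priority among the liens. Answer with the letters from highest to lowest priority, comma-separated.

Effective dates after the stated exceptions: A was recorded 170 days after the deed, outside the 45-day window, so it keeps its recording date.
E, as an HOA assessment lien, has superpriority and ranks first.
Ordering the rest by effective date: D (2022-05-31), B (2022-06-08), C (2022-07-09), A (2023-08-20).
C would otherwise be senior to A, so under the subordination agreement C and A exchange positions.

E, D, B, A, C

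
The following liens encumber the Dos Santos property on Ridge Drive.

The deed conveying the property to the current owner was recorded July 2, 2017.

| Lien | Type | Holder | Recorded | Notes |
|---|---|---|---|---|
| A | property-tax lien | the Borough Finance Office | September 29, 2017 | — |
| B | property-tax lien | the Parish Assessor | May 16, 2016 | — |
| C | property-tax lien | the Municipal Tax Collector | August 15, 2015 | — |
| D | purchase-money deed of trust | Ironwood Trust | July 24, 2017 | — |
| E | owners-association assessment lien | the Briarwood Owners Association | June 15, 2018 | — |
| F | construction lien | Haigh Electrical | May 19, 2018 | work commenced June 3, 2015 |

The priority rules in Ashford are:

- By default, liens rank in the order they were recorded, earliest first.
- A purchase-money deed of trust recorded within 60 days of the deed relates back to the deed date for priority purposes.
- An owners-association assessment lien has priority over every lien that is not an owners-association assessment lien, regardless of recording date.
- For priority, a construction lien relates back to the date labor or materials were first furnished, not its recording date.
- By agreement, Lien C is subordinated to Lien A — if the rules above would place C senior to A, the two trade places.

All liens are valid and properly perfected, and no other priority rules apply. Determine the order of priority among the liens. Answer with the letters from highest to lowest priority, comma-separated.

E, F, A, B, D, C

Effective dates: D's effective date is the deed date, July 2, 2017; F is treated as recorded June 3, 2015, the work-commencement date.
E, as an owners-association assessment lien, has superpriority and ranks first.
Among the remaining liens, by effective date: F (June 3, 2015), C (August 15, 2015), B (May 16, 2016), D (July 2, 2017), A (September 29, 2017).
The subordination applies — C was senior to A — so C and A swap.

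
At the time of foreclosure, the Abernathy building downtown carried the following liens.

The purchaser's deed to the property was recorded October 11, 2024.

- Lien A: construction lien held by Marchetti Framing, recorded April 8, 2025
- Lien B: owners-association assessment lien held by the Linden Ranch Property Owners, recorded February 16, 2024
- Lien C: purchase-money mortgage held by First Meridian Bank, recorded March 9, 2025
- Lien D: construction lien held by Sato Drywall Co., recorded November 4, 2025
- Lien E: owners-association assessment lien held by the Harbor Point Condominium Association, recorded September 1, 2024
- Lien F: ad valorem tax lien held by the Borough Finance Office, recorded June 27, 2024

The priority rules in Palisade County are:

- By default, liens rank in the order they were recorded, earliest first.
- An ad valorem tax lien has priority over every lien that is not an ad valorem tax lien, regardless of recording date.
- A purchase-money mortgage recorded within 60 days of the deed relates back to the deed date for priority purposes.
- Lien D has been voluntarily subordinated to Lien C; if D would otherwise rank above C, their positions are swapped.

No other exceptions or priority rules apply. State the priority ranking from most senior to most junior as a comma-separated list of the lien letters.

Effective dates after the stated exceptions: C was recorded 149 days after the deed — beyond 60 days — so no relation-back applies.
F is an ad valorem tax lien and takes priority over every other lien.
The other liens, earliest effective date first: B (February 16, 2024), E (September 1, 2024), C (March 9, 2025), A (April 8, 2025), D (November 4, 2025).
Since D is not senior to C, the subordination leaves the order unchanged.

F, B, E, C, A, D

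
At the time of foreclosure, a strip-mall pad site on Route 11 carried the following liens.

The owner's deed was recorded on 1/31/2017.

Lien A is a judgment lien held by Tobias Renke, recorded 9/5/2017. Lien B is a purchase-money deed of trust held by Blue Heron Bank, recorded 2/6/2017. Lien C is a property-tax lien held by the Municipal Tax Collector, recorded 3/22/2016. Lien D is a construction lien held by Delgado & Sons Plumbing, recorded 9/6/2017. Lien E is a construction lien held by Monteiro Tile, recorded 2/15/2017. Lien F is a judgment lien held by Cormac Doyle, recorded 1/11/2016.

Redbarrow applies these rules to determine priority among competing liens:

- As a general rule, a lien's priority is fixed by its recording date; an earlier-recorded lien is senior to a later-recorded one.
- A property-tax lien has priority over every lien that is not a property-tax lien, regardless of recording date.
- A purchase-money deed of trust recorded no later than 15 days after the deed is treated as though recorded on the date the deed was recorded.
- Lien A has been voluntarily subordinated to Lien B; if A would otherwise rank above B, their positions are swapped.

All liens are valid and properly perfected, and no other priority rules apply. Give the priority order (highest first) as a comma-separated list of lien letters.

C, F, B, E, A, D

Adjusting effective dates: B was recorded within the 15-day window, so its effective date is the deed date 1/31/2017.
C, as a property-tax lien, has superpriority and ranks first.
Remaining liens by effective date: F (1/11/2016), B (1/31/2017), E (2/15/2017), A (9/5/2017), D (9/6/2017).
A is already junior to B, so the subordination agreement changes nothing.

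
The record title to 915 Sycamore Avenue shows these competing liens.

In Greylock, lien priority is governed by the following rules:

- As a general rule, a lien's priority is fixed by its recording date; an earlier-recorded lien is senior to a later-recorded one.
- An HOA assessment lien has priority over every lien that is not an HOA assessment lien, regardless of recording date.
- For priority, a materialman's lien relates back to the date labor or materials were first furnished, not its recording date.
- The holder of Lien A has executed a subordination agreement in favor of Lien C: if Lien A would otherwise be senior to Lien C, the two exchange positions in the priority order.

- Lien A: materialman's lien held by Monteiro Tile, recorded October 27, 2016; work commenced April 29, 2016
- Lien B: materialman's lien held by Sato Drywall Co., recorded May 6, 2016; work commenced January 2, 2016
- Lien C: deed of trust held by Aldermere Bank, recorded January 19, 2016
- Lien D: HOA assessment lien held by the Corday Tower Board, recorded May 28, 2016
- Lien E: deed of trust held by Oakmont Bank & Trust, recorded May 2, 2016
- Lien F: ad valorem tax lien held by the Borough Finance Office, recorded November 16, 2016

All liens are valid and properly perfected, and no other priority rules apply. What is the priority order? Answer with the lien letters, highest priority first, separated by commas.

Adjusting effective dates: A's effective date is April 29, 2016, when work began; B is treated as recorded January 2, 2016, the work-commencement date.
D is an HOA assessment lien and takes priority over every other lien.
The other liens, earliest effective date first: B (January 2, 2016), C (January 19, 2016), A (April 29, 2016), E (May 2, 2016), F (November 16, 2016).
A already ranks below C; the subordination has no effect.

D, B, C, A, E, F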